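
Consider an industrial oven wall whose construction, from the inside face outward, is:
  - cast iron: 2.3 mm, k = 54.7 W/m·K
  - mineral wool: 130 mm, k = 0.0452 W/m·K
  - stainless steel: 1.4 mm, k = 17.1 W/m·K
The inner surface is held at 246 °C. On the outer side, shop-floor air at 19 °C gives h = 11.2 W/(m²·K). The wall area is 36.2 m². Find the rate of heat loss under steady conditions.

Thermal resistances in series:
R_cast iron = L/(kA) = 0.0023/(54.7×36.2) = 1.162×10^-6 K/W
R_mineral wool = L/(kA) = 0.13/(0.0452×36.2) = 0.07945 K/W
R_stainless steel = L/(kA) = 0.0014/(17.1×36.2) = 2.262×10^-6 K/W
R_outer film = 1/(h_o·A) = 1/(11.2×36.2) = 0.002466 K/W
R_total = 0.08192 K/W
Q = ΔT / R_total = 227 / 0.08192

Q ≈ 2770 W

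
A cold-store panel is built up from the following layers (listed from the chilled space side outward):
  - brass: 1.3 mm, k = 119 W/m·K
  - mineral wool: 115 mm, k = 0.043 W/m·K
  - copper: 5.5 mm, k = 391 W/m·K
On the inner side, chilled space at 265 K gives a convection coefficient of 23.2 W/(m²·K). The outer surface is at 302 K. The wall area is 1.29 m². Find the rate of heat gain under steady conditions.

Q ≈ 17.6 W

Treating each layer as a thermal resistance in series:
R_inner film = 1/(h_i·A) = 1/(23.2×1.29) = 0.03341 K/W
R_brass = L/(kA) = 0.0013/(119×1.29) = 8.469×10^-6 K/W
R_mineral wool = L/(kA) = 0.115/(0.043×1.29) = 2.073 K/W
R_copper = L/(kA) = 0.0055/(391×1.29) = 1.09×10^-5 K/W
R_total = 2.107 K/W
Q = ΔT / R_total = 37 / 2.107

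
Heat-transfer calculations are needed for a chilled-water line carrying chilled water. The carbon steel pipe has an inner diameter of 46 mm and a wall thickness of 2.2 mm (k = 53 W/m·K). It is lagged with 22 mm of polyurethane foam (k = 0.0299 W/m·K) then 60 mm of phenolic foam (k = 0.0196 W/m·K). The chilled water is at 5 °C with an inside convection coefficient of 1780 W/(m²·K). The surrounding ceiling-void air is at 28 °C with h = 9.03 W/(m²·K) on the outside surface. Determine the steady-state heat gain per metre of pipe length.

q′ ≈ 2.26 W/m

Cylindrical conduction, so R = ln(r₂/r₁)/(2πkL) per layer, in series:
R_inner film = 1/(h_i·2πr₁L) = 1/(1780×2π×0.023×1) = 0.003888 K/W
R_carbon steel pipe wall = ln(25.2/23)/(2π×53×1) = 2.743×10^-4 K/W
R_polyurethane foam = ln(47.2/25.2)/(2π×0.0299×1) = 3.34 K/W
R_phenolic foam = ln(107.2/47.2)/(2π×0.0196×1) = 6.661 K/W
R_outer film = 1/(h_o·2πr_oL) = 1/(9.03×2π×0.1072×1) = 0.1644 K/W
R_total = 10.17 K/W
Q = ΔT/R_total = 23/10.17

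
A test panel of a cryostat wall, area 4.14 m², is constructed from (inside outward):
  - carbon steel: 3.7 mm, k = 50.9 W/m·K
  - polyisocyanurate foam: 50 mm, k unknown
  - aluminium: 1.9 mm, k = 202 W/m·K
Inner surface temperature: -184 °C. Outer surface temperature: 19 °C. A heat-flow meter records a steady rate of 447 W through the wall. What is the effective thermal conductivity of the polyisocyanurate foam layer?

k ≈ 0.0266 W/(m·K)

Thermal resistances in series:
R_carbon steel = L/(kA) = 0.0037/(50.9×4.14) = 1.756×10^-5 K/W
R_aluminium = L/(kA) = 0.0019/(202×4.14) = 2.272×10^-6 K/W
Sum of known resistances R_other = 1.983×10^-5 K/W
Total R = ΔT/Q = 203/447 = 0.4541 K/W
R_polyisocyanurate foam = R_total − R_other = 0.4541 K/W
k = L/(R·A) = 0.05/(0.4541×4.14)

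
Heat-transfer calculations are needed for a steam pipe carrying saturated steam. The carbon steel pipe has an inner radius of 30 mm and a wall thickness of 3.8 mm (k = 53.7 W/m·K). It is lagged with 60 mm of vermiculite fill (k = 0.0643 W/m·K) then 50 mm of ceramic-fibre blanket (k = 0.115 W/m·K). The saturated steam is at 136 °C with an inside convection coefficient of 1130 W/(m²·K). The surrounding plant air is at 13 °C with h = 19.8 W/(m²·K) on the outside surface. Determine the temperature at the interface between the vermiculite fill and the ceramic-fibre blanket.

T ≈ 38 °C

For a radial system each layer contributes R = ln(r_out/r_in)/(2πkL); films add R = 1/(hA).
R_inner film = 1/(h_i·2πr₁L) = 1/(1130×2π×0.03×1) = 0.004695 K/W
R_carbon steel pipe wall = ln(33.8/30)/(2π×53.7×1) = 3.535×10^-4 K/W
R_vermiculite fill = ln(93.8/33.8)/(2π×0.0643×1) = 2.526 K/W
R_ceramic-fibre blanket = ln(143.8/93.8)/(2π×0.115×1) = 0.5913 K/W
R_outer film = 1/(h_o·2πr_oL) = 1/(19.8×2π×0.1438×1) = 0.0559 K/W
R_total = 3.179 K/W
Q = ΔT/R_total = 123/3.179
Q = 38.7 W/m
T_interface = T_inner − Q·ΣR(inner→interface) = 136 − 38.7×2.531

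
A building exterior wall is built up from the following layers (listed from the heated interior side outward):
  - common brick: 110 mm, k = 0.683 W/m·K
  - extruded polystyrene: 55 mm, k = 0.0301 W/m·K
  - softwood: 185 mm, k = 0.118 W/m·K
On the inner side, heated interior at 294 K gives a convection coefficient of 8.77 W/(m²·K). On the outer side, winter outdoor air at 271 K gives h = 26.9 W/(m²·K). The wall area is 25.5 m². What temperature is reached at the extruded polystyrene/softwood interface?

Series thermal resistances:
R_inner film = 1/(h_i·A) = 1/(8.77×25.5) = 0.004472 K/W
R_common brick = L/(kA) = 0.11/(0.683×25.5) = 0.006316 K/W
R_extruded polystyrene = L/(kA) = 0.055/(0.0301×25.5) = 0.07166 K/W
R_softwood = L/(kA) = 0.185/(0.118×25.5) = 0.06148 K/W
R_outer film = 1/(h_o·A) = 1/(26.9×25.5) = 0.001458 K/W
R_total = 0.1454 K/W;  Q = ΔT/R_total = 23/0.1454 = 158.2 W
T_interface = T_inner − Q·ΣR(inner→interface) = 294 − 158×0.08244

T ≈ 281 K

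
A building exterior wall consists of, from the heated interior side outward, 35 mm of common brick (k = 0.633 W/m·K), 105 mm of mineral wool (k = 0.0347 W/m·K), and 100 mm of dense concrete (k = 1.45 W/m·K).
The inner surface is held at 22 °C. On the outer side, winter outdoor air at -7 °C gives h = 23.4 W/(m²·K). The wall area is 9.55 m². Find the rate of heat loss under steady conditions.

Q ≈ 86.7 W

Treating each layer as a thermal resistance in series:
R_common brick = L/(kA) = 0.035/(0.633×9.55) = 0.00579 K/W
R_mineral wool = L/(kA) = 0.105/(0.0347×9.55) = 0.3169 K/W
R_dense concrete = L/(kA) = 0.1/(1.45×9.55) = 0.007222 K/W
R_outer film = 1/(h_o·A) = 1/(23.4×9.55) = 0.004475 K/W
R_total = 0.3343 K/W
Q = ΔT / R_total = 29 / 0.3343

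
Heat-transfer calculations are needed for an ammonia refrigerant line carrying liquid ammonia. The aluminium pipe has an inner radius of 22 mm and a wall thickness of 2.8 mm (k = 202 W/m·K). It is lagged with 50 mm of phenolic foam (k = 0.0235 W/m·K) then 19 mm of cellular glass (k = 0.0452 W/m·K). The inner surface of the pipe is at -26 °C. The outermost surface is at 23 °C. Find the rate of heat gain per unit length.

q′ ≈ 5.92 W/m

Treating each annulus and film as a series resistance:
R_aluminium pipe wall = ln(24.8/22)/(2π×202×1) = 9.439×10^-5 K/W
R_phenolic foam = ln(74.8/24.8)/(2π×0.0235×1) = 7.477 K/W
R_cellular glass = ln(93.8/74.8)/(2π×0.0452×1) = 0.797 K/W
R_total = 8.274 K/W
Q = ΔT/R_total = 49/8.274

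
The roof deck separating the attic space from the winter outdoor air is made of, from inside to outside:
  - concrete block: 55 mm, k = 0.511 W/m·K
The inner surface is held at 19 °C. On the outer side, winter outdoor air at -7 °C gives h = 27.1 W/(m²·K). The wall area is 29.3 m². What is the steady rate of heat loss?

Thermal resistances in series:
R_concrete block = L/(kA) = 0.055/(0.511×29.3) = 0.003673 K/W
R_outer film = 1/(h_o·A) = 1/(27.1×29.3) = 0.001259 K/W
R_total = 0.004933 K/W
Q = ΔT / R_total = 26 / 0.004933

Q ≈ 5270 W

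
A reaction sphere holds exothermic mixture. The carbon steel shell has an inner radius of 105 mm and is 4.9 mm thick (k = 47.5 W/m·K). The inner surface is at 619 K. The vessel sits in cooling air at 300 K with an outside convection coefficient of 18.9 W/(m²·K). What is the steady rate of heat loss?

Radial (spherical) resistances in series:
R_carbon steel shell = (1/0.105 − 1/0.1099)/(4π×47.5) = 7.114×10^-4 K/W
R_outer film = 1/(h·4πr_o²) = 1/(18.9×4π×0.1099²) = 0.3486 K/W
R_total = 0.3493 K/W
Q = ΔT/R_total = 319/0.3493

Q ≈ 913 W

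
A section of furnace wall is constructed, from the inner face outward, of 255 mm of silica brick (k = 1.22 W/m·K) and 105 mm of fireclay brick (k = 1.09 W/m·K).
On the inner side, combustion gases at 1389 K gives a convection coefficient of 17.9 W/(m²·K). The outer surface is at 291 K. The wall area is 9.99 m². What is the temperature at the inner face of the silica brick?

Using the resistance-network approach (series):
R_inner film = 1/(h_i·A) = 1/(17.9×9.99) = 0.005592 K/W
R_silica brick = L/(kA) = 0.255/(1.22×9.99) = 0.02092 K/W
R_fireclay brick = L/(kA) = 0.105/(1.09×9.99) = 0.009643 K/W
R_total = 0.03616 K/W;  Q = ΔT/R_total = 1098/0.03616 = 30370 W
T_interface = T_inner − Q·ΣR(inner→interface) = 1389 − 30400×0.005592

T ≈ 1220 K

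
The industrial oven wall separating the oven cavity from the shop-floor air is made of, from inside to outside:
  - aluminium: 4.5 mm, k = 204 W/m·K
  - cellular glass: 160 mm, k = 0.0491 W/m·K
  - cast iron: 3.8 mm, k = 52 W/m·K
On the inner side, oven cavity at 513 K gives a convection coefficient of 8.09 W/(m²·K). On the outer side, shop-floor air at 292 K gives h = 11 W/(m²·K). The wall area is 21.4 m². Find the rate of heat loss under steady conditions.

Series thermal resistances:
R_inner film = 1/(h_i·A) = 1/(8.09×21.4) = 0.005776 K/W
R_aluminium = L/(kA) = 0.0045/(204×21.4) = 1.031×10^-6 K/W
R_cellular glass = L/(kA) = 0.16/(0.0491×21.4) = 0.1523 K/W
R_cast iron = L/(kA) = 0.0038/(52×21.4) = 3.415×10^-6 K/W
R_outer film = 1/(h_o·A) = 1/(11×21.4) = 0.004248 K/W
R_total = 0.1623 K/W
Q = ΔT / R_total = 221 / 0.1623

Q ≈ 1360 W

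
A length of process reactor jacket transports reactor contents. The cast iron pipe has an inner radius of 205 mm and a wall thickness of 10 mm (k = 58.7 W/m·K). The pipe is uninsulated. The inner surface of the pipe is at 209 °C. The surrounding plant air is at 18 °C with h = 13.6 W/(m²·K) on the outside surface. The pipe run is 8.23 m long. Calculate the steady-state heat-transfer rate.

Cylindrical conduction, so R = ln(r₂/r₁)/(2πkL) per layer, in series:
R_cast iron pipe wall = ln(215/205)/(2π×58.7×8.23) = 1.569×10^-5 K/W
R_outer film = 1/(h_o·2πr_oL) = 1/(13.6×2π×0.215×8.23) = 0.006614 K/W
R_total = 0.006629 K/W
Q = ΔT/R_total = 191/0.006629

Q ≈ 28800 W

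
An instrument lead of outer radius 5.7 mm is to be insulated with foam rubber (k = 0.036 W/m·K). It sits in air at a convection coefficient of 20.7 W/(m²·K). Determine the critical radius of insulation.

For a cylinder r_cr = k/h = 0.036/20.7
r_cr = 1.74 mm; since the bare radius (5.7 mm) is above r_cr, any added insulation will reduce heat loss.

r_cr ≈ 1.74 mm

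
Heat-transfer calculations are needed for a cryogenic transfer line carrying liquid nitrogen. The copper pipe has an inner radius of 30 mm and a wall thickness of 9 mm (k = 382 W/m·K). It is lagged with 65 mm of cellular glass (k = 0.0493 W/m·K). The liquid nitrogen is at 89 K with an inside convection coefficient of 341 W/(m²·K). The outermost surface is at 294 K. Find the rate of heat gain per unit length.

q′ ≈ 64.4 W/m

Treating each annulus and film as a series resistance:
R_inner film = 1/(h_i·2πr₁L) = 1/(341×2π×0.03×1) = 0.01556 K/W
R_copper pipe wall = ln(39/30)/(2π×382×1) = 1.093×10^-4 K/W
R_cellular glass = ln(104/39)/(2π×0.0493×1) = 3.166 K/W
R_total = 3.182 K/W
Q = ΔT/R_total = 205/3.182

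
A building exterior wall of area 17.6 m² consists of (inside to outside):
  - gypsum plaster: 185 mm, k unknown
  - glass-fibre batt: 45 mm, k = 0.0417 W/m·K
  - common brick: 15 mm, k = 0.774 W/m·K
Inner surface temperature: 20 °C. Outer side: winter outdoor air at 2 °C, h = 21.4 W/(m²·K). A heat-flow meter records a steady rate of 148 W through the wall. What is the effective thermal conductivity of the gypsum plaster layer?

Treating each layer as a thermal resistance in series:
R_glass-fibre batt = L/(kA) = 0.045/(0.0417×17.6) = 0.06131 K/W
R_common brick = L/(kA) = 0.015/(0.774×17.6) = 0.001101 K/W
R_outer film = 1/(h_o·A) = 1/(21.4×17.6) = 0.002655 K/W
Sum of known resistances R_other = 0.06507 K/W
Total R = ΔT/Q = 18/148 = 0.1216 K/W
R_gypsum plaster = R_total − R_other = 0.05655 K/W
k = L/(R·A) = 0.185/(0.05655×17.6)

k ≈ 0.186 W/(m·K)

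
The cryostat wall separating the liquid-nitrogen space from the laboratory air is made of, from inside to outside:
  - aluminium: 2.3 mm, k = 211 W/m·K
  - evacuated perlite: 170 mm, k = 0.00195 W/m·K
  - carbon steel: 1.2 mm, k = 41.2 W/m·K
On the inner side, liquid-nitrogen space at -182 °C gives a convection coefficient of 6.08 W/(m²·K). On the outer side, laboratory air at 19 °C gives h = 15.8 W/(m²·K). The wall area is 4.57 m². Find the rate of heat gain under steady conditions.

Q ≈ 10.5 W

Treating each layer as a thermal resistance in series:
R_inner film = 1/(h_i·A) = 1/(6.08×4.57) = 0.03599 K/W
R_aluminium = L/(kA) = 0.0023/(211×4.57) = 2.385×10^-6 K/W
R_evacuated perlite = L/(kA) = 0.17/(0.00195×4.57) = 19.08 K/W
R_carbon steel = L/(kA) = 0.0012/(41.2×4.57) = 6.373×10^-6 K/W
R_outer film = 1/(h_o·A) = 1/(15.8×4.57) = 0.01385 K/W
R_total = 19.13 K/W
Q = ΔT / R_total = 201 / 19.13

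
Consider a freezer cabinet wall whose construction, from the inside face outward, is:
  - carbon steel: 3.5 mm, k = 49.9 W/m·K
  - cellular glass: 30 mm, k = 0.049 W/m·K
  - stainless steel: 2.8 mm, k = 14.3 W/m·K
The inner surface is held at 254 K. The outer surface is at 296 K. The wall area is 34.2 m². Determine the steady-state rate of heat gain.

Using the resistance-network approach (series):
R_carbon steel = L/(kA) = 0.0035/(49.9×34.2) = 2.051×10^-6 K/W
R_cellular glass = L/(kA) = 0.03/(0.049×34.2) = 0.0179 K/W
R_stainless steel = L/(kA) = 0.0028/(14.3×34.2) = 5.725×10^-6 K/W
R_total = 0.01791 K/W
Q = ΔT / R_total = 42 / 0.01791

Q ≈ 2350 W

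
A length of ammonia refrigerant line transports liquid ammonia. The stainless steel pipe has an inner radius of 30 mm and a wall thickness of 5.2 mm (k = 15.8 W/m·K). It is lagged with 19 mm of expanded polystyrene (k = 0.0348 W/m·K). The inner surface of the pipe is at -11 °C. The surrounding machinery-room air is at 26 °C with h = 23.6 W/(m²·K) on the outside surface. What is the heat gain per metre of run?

Radial resistances (cylindrical: R_cond = ln(r_o/r_i)/(2πkL), R_conv = 1/(h·2πrL)):
R_stainless steel pipe wall = ln(35.2/30)/(2π×15.8×1) = 0.00161 K/W
R_expanded polystyrene = ln(54.2/35.2)/(2π×0.0348×1) = 1.974 K/W
R_outer film = 1/(h_o·2πr_oL) = 1/(23.6×2π×0.0542×1) = 0.1244 K/W
R_total = 2.1 K/W
Q = ΔT/R_total = 37/2.1

q′ ≈ 17.6 W/m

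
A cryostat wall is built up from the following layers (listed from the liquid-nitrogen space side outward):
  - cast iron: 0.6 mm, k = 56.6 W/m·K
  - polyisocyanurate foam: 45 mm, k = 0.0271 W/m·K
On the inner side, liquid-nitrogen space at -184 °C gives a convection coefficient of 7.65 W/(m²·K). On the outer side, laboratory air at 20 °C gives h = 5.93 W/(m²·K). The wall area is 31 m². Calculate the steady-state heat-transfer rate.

Model the wall as resistances in series:
R_inner film = 1/(h_i·A) = 1/(7.65×31) = 0.004217 K/W
R_cast iron = L/(kA) = 0.0006/(56.6×31) = 3.42×10^-7 K/W
R_polyisocyanurate foam = L/(kA) = 0.045/(0.0271×31) = 0.05357 K/W
R_outer film = 1/(h_o·A) = 1/(5.93×31) = 0.00544 K/W
R_total = 0.06322 K/W
Q = ΔT / R_total = 204 / 0.06322

Q ≈ 3230 W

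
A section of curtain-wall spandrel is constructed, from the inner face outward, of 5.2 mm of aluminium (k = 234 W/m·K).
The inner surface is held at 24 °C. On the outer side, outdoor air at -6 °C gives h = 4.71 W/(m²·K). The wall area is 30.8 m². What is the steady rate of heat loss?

Series thermal resistances:
R_aluminium = L/(kA) = 0.0052/(234×30.8) = 7.215×10^-7 K/W
R_outer film = 1/(h_o·A) = 1/(4.71×30.8) = 0.006893 K/W
R_total = 0.006894 K/W
Q = ΔT / R_total = 30 / 0.006894

Q ≈ 4350 W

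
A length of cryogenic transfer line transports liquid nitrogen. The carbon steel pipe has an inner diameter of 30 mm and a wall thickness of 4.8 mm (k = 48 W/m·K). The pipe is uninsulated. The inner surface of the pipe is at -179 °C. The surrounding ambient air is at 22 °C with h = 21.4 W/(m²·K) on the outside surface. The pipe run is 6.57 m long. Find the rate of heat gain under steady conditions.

Per-layer cylindrical resistances, series-summed:
R_carbon steel pipe wall = ln(19.8/15)/(2π×48×6.57) = 1.401×10^-4 K/W
R_outer film = 1/(h_o·2πr_oL) = 1/(21.4×2π×0.0198×6.57) = 0.05717 K/W
R_total = 0.05731 K/W
Q = ΔT/R_total = 201/0.05731

Q ≈ 3510 W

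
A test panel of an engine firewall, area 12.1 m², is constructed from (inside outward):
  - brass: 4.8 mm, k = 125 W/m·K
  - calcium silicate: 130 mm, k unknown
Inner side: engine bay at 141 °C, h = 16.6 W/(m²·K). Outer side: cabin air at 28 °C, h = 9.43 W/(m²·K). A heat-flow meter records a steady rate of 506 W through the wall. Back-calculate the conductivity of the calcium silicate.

k ≈ 0.0513 W/(m·K)

Treating each layer as a thermal resistance in series:
R_inner film = 1/(h_i·A) = 1/(16.6×12.1) = 0.004979 K/W
R_brass = L/(kA) = 0.0048/(125×12.1) = 3.174×10^-6 K/W
R_outer film = 1/(h_o·A) = 1/(9.43×12.1) = 0.008764 K/W
Sum of known resistances R_other = 0.01375 K/W
Total R = ΔT/Q = 113/506 = 0.2233 K/W
R_calcium silicate = R_total − R_other = 0.2096 K/W
k = L/(R·A) = 0.13/(0.2096×12.1)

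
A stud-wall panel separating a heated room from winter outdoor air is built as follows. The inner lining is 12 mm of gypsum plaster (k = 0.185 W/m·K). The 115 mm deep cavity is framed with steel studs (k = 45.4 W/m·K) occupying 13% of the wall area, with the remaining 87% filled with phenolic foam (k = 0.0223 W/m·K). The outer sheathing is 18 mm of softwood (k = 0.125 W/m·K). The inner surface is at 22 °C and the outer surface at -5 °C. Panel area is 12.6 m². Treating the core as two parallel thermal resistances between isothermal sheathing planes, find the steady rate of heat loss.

Q ≈ 1490 W

Sheathing layers in series; stud and cavity paths in parallel between them.
R_inner = 0.012/(0.185×12.6) = 0.005148 K/W
R_stud  = 0.115/(45.4×0.13×12.6) = 0.001546 K/W
R_cav   = 0.115/(0.0223×0.87×12.6) = 0.4704 K/W
1/R_core = 1/R_stud + 1/R_cav → R_core = 0.001541 K/W
R_outer = 0.018/(0.125×12.6) = 0.01143 K/W
R_total = 0.01812 K/W
Q = ΔT/R_total = 27/0.01812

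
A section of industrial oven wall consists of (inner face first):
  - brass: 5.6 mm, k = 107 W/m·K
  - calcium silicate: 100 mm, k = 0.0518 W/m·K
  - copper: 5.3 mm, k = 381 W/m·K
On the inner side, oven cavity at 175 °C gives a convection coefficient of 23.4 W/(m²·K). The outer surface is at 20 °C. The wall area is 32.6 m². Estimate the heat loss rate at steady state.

Treating each layer as a thermal resistance in series:
R_inner film = 1/(h_i·A) = 1/(23.4×32.6) = 0.001311 K/W
R_brass = L/(kA) = 0.0056/(107×32.6) = 1.605×10^-6 K/W
R_calcium silicate = L/(kA) = 0.1/(0.0518×32.6) = 0.05922 K/W
R_copper = L/(kA) = 0.0053/(381×32.6) = 4.267×10^-7 K/W
R_total = 0.06053 K/W
Q = ΔT / R_total = 155 / 0.06053

Q ≈ 2560 W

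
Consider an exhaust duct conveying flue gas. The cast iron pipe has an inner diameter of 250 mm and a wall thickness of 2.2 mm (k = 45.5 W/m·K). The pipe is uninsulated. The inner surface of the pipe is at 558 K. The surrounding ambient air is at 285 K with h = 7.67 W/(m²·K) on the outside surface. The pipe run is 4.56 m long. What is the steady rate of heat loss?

Per-layer cylindrical resistances, series-summed:
R_cast iron pipe wall = ln(127.2/125)/(2π×45.5×4.56) = 1.338×10^-5 K/W
R_outer film = 1/(h_o·2πr_oL) = 1/(7.67×2π×0.1272×4.56) = 0.03577 K/W
R_total = 0.03579 K/W
Q = ΔT/R_total = 273/0.03579

Q ≈ 7630 W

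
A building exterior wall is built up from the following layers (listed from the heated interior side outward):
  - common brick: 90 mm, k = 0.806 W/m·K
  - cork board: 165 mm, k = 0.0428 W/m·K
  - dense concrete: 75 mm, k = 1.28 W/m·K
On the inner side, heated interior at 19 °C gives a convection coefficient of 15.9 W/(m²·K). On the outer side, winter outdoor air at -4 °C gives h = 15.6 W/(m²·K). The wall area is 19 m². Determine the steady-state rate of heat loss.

Model the wall as resistances in series:
R_inner film = 1/(h_i·A) = 1/(15.9×19) = 0.00331 K/W
R_common brick = L/(kA) = 0.09/(0.806×19) = 0.005877 K/W
R_cork board = L/(kA) = 0.165/(0.0428×19) = 0.2029 K/W
R_dense concrete = L/(kA) = 0.075/(1.28×19) = 0.003084 K/W
R_outer film = 1/(h_o·A) = 1/(15.6×19) = 0.003374 K/W
R_total = 0.2185 K/W
Q = ΔT / R_total = 23 / 0.2185

Q ≈ 105 W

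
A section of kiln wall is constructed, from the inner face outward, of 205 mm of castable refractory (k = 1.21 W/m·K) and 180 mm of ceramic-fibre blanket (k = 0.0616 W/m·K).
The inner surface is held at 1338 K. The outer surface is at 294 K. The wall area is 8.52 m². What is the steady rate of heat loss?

Q ≈ 2880 W

Treating each layer as a thermal resistance in series:
R_castable refractory = L/(kA) = 0.205/(1.21×8.52) = 0.01989 K/W
R_ceramic-fibre blanket = L/(kA) = 0.18/(0.0616×8.52) = 0.343 K/W
R_total = 0.3629 K/W
Q = ΔT / R_total = 1044 / 0.3629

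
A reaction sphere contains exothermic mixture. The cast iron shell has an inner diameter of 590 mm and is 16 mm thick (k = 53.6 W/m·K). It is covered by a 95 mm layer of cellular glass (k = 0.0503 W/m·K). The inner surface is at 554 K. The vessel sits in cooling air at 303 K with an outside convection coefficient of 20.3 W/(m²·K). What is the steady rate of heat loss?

Radial (spherical) resistances in series:
R_cast iron shell = (1/0.295 − 1/0.311)/(4π×53.6) = 2.589×10^-4 K/W
R_cellular glass = (1/0.311 − 1/0.406)/(4π×0.0503) = 1.19 K/W
R_outer film = 1/(h·4πr_o²) = 1/(20.3×4π×0.406²) = 0.02378 K/W
R_total = 1.214 K/W
Q = ΔT/R_total = 251/1.214

Q ≈ 207 W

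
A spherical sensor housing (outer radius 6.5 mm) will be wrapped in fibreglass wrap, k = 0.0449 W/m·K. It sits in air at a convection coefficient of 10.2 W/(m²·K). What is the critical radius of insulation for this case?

For a sphere r_cr = 2k/h = 2×0.0449/10.2
r_cr = 8.8 mm; since the bare radius (6.5 mm) is below r_cr, adding a thin layer of insulation will *increase* heat loss.

r_cr ≈ 8.8 mm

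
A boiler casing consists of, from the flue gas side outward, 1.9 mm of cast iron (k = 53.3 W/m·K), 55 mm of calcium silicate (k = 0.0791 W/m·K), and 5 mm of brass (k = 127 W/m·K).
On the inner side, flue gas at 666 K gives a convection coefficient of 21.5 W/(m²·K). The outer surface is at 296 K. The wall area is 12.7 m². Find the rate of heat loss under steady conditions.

Model the wall as resistances in series:
R_inner film = 1/(h_i·A) = 1/(21.5×12.7) = 0.003662 K/W
R_cast iron = L/(kA) = 0.0019/(53.3×12.7) = 2.807×10^-6 K/W
R_calcium silicate = L/(kA) = 0.055/(0.0791×12.7) = 0.05475 K/W
R_brass = L/(kA) = 0.005/(127×12.7) = 3.1×10^-6 K/W
R_total = 0.05842 K/W
Q = ΔT / R_total = 370 / 0.05842

Q ≈ 6330 W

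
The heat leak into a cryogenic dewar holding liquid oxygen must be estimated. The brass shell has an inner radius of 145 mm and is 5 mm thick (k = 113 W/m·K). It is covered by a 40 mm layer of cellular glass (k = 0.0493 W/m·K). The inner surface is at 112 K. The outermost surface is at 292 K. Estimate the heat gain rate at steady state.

Q ≈ 79.4 W

For a spherical shell R = (1/r₁ − 1/r₂)/(4πk); film R = 1/(h·4πr²). In series:
R_brass shell = (1/0.145 − 1/0.15)/(4π×113) = 1.619×10^-4 K/W
R_cellular glass = (1/0.15 − 1/0.19)/(4π×0.0493) = 2.265 K/W
R_total = 2.266 K/W
Q = ΔT/R_total = 180/2.266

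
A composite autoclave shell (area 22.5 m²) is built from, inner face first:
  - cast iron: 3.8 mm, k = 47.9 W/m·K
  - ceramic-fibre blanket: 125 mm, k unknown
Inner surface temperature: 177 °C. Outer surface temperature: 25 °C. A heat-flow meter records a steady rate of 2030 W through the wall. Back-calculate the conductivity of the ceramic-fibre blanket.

Model the wall as resistances in series:
R_cast iron = L/(kA) = 0.0038/(47.9×22.5) = 3.526×10^-6 K/W
Sum of known resistances R_other = 3.526×10^-6 K/W
Total R = ΔT/Q = 152/2030 = 0.07488 K/W
R_ceramic-fibre blanket = R_total − R_other = 0.07487 K/W
k = L/(R·A) = 0.125/(0.07487×22.5)

k ≈ 0.0742 W/(m·K)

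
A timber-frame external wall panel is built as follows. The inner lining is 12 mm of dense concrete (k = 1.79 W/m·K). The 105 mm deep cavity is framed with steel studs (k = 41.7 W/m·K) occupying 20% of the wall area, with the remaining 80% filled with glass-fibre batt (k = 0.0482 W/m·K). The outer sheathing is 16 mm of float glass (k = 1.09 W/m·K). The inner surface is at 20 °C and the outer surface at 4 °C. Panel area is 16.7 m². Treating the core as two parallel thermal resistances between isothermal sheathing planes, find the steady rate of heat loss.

Sheathing layers in series; stud and cavity paths in parallel between them.
R_inner = 0.012/(1.79×16.7) = 4.014×10^-4 K/W
R_stud  = 0.105/(41.7×0.2×16.7) = 7.539×10^-4 K/W
R_cav   = 0.105/(0.0482×0.8×16.7) = 0.1631 K/W
1/R_core = 1/R_stud + 1/R_cav → R_core = 7.504×10^-4 K/W
R_outer = 0.016/(1.09×16.7) = 8.79×10^-4 K/W
R_total = 0.002031 K/W
Q = ΔT/R_total = 16/0.002031

Q ≈ 7880 W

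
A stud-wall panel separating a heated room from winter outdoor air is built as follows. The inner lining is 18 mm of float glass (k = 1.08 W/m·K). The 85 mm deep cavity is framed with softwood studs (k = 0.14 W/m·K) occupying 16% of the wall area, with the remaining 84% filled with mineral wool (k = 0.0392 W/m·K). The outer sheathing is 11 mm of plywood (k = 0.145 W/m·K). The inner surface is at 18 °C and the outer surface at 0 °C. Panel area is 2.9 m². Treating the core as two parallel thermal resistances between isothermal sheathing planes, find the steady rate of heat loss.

Q ≈ 32 W

Sheathing layers in series; stud and cavity paths in parallel between them.
R_inner = 0.018/(1.08×2.9) = 0.005747 K/W
R_stud  = 0.085/(0.14×0.16×2.9) = 1.308 K/W
R_cav   = 0.085/(0.0392×0.84×2.9) = 0.8901 K/W
1/R_core = 1/R_stud + 1/R_cav → R_core = 0.5298 K/W
R_outer = 0.011/(0.145×2.9) = 0.02616 K/W
R_total = 0.5617 K/W
Q = ΔT/R_total = 18/0.5617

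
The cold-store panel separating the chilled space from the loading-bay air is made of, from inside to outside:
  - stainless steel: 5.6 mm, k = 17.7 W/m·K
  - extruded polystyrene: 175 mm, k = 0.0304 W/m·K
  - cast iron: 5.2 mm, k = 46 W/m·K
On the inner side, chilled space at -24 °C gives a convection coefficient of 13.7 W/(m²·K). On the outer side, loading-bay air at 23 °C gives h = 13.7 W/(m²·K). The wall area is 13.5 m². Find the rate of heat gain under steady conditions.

Thermal resistances in series:
R_inner film = 1/(h_i·A) = 1/(13.7×13.5) = 0.005407 K/W
R_stainless steel = L/(kA) = 0.0056/(17.7×13.5) = 2.344×10^-5 K/W
R_extruded polystyrene = L/(kA) = 0.175/(0.0304×13.5) = 0.4264 K/W
R_cast iron = L/(kA) = 0.0052/(46×13.5) = 8.374×10^-6 K/W
R_outer film = 1/(h_o·A) = 1/(13.7×13.5) = 0.005407 K/W
R_total = 0.4373 K/W
Q = ΔT / R_total = 47 / 0.4373

Q ≈ 107 W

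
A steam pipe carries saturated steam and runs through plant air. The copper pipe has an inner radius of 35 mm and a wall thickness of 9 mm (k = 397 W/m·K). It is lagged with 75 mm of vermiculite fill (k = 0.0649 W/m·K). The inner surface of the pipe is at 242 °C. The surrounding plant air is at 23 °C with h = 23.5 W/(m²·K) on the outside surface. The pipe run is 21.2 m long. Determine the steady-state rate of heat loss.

Treating each annulus and film as a series resistance:
R_copper pipe wall = ln(44/35)/(2π×397×21.2) = 4.327×10^-6 K/W
R_vermiculite fill = ln(119/44)/(2π×0.0649×21.2) = 0.1151 K/W
R_outer film = 1/(h_o·2πr_oL) = 1/(23.5×2π×0.119×21.2) = 0.002685 K/W
R_total = 0.1178 K/W
Q = ΔT/R_total = 219/0.1178

Q ≈ 1860 W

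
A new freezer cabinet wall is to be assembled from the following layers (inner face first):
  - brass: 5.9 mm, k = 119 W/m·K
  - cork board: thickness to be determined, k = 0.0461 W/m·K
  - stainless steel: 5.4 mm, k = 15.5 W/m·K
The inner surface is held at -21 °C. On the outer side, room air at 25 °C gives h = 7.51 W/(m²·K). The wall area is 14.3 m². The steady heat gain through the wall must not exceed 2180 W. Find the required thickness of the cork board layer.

Thermal resistances in series:
R_brass = L/(kA) = 0.0059/(119×14.3) = 3.467×10^-6 K/W
R_stainless steel = L/(kA) = 0.0054/(15.5×14.3) = 2.436×10^-5 K/W
R_outer film = 1/(h_o·A) = 1/(7.51×14.3) = 0.009312 K/W
Sum of the known resistances R_other = 0.009339 K/W
Required total resistance R_tot = ΔT/Q_allow = 46/2180 = 0.0211 K/W
R_cork board = R_tot − R_other = 0.01176 K/W
L = R·k·A = 0.01176×0.0461×14.3

L ≈ 7.75 mm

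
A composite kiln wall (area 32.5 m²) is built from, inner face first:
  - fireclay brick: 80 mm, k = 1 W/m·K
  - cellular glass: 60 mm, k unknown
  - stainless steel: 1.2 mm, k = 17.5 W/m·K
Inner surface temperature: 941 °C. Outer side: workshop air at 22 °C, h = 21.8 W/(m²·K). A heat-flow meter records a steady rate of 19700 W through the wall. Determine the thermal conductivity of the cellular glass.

k ≈ 0.0432 W/(m·K)

Thermal resistances in series:
R_fireclay brick = L/(kA) = 0.08/(1×32.5) = 0.002462 K/W
R_stainless steel = L/(kA) = 0.0012/(17.5×32.5) = 2.11×10^-6 K/W
R_outer film = 1/(h_o·A) = 1/(21.8×32.5) = 0.001411 K/W
Sum of known resistances R_other = 0.003875 K/W
Total R = ΔT/Q = 919/19700 = 0.04665 K/W
R_cellular glass = R_total − R_other = 0.04277 K/W
k = L/(R·A) = 0.06/(0.04277×32.5)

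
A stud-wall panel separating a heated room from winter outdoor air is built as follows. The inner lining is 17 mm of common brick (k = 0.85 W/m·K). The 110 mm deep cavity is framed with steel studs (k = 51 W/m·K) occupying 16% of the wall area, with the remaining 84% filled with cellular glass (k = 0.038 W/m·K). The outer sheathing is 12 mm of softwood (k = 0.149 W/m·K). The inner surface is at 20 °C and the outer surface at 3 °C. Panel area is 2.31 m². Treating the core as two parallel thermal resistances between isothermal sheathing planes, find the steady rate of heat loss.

Sheathing layers in series; stud and cavity paths in parallel between them.
R_inner = 0.017/(0.85×2.31) = 0.008658 K/W
R_stud  = 0.11/(51×0.16×2.31) = 0.005836 K/W
R_cav   = 0.11/(0.038×0.84×2.31) = 1.492 K/W
1/R_core = 1/R_stud + 1/R_cav → R_core = 0.005813 K/W
R_outer = 0.012/(0.149×2.31) = 0.03486 K/W
R_total = 0.04934 K/W
Q = ΔT/R_total = 17/0.04934

Q ≈ 345 W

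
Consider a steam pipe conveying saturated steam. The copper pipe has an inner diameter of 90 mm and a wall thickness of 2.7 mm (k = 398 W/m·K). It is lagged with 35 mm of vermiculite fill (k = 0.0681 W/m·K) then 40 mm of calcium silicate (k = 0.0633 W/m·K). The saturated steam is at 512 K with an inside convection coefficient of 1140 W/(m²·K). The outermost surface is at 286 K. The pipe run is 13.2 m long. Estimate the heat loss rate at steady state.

For a radial system each layer contributes R = ln(r_out/r_in)/(2πkL); films add R = 1/(hA).
R_inner film = 1/(h_i·2πr₁L) = 1/(1140×2π×0.045×13.2) = 2.35×10^-4 K/W
R_copper pipe wall = ln(47.7/45)/(2π×398×13.2) = 1.765×10^-6 K/W
R_vermiculite fill = ln(82.7/47.7)/(2π×0.0681×13.2) = 0.09743 K/W
R_calcium silicate = ln(122.7/82.7)/(2π×0.0633×13.2) = 0.07515 K/W
R_total = 0.1728 K/W
Q = ΔT/R_total = 226/0.1728

Q ≈ 1310 W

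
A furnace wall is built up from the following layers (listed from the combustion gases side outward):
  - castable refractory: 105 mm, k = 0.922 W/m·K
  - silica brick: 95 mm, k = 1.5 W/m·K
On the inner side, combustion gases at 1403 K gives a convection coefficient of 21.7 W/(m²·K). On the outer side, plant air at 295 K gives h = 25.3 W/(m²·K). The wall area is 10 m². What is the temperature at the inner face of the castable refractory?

T ≈ 1210 K

Thermal resistances in series:
R_inner film = 1/(h_i·A) = 1/(21.7×10) = 0.004608 K/W
R_castable refractory = L/(kA) = 0.105/(0.922×10) = 0.01139 K/W
R_silica brick = L/(kA) = 0.095/(1.5×10) = 0.006333 K/W
R_outer film = 1/(h_o·A) = 1/(25.3×10) = 0.003953 K/W
R_total = 0.02628 K/W;  Q = ΔT/R_total = 1108/0.02628 = 42160 W
T_interface = T_inner − Q·ΣR(inner→interface) = 1403 − 42200×0.004608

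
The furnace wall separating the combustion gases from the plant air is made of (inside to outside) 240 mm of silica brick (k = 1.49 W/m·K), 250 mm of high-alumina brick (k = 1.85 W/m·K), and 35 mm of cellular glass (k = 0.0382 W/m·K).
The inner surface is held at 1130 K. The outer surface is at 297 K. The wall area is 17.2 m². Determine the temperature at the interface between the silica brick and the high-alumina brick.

Using the resistance-network approach (series):
R_silica brick = L/(kA) = 0.24/(1.49×17.2) = 0.009365 K/W
R_high-alumina brick = L/(kA) = 0.25/(1.85×17.2) = 0.007857 K/W
R_cellular glass = L/(kA) = 0.035/(0.0382×17.2) = 0.05327 K/W
R_total = 0.07049 K/W;  Q = ΔT/R_total = 833/0.07049 = 11820 W
T_interface = T_inner − Q·ΣR(inner→interface) = 1130 − 11800×0.009365

T ≈ 1020 K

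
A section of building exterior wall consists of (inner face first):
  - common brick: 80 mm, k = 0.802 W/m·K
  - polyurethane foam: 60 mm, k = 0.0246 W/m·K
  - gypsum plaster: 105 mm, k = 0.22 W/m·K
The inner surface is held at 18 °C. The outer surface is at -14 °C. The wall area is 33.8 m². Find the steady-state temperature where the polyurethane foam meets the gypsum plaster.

T ≈ -8.94 °C

Model the wall as resistances in series:
R_common brick = L/(kA) = 0.08/(0.802×33.8) = 0.002951 K/W
R_polyurethane foam = L/(kA) = 0.06/(0.0246×33.8) = 0.07216 K/W
R_gypsum plaster = L/(kA) = 0.105/(0.22×33.8) = 0.01412 K/W
R_total = 0.08923 K/W;  Q = ΔT/R_total = 32/0.08923 = 358.6 W
T_interface = T_inner − Q·ΣR(inner→interface) = 18 − 359×0.07511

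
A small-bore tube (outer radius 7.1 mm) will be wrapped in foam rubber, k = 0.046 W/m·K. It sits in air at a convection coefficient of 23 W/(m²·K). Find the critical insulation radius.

For a cylinder r_cr = k/h = 0.046/23
r_cr = 2 mm; since the bare radius (7.1 mm) is above r_cr, any added insulation will reduce heat loss.

r_cr ≈ 2 mm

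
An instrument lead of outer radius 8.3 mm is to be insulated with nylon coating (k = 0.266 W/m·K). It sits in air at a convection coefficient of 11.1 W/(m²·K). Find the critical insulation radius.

For a cylinder r_cr = k/h = 0.266/11.1
r_cr = 24 mm; since the bare radius (8.3 mm) is below r_cr, adding a thin layer of insulation will *increase* heat loss.

r_cr ≈ 24 mm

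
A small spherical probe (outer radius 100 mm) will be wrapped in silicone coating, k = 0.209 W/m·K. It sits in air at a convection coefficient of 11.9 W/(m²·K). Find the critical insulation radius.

For a sphere r_cr = 2k/h = 2×0.209/11.9
r_cr = 35.1 mm; since the bare radius (100 mm) is above r_cr, any added insulation will reduce heat loss.

r_cr ≈ 35.1 mm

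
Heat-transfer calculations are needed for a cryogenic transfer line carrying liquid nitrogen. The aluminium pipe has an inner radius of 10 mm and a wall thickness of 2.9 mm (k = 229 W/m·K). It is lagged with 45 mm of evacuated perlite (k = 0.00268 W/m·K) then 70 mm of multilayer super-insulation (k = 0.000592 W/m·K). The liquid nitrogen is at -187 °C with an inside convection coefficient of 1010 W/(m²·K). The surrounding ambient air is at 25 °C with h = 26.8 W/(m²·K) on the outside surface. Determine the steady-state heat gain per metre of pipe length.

Cylindrical conduction, so R = ln(r₂/r₁)/(2πkL) per layer, in series:
R_inner film = 1/(h_i·2πr₁L) = 1/(1010×2π×0.01×1) = 0.01576 K/W
R_aluminium pipe wall = ln(12.9/10)/(2π×229×1) = 1.77×10^-4 K/W
R_evacuated perlite = ln(57.9/12.9)/(2π×0.00268×1) = 89.17 K/W
R_multilayer super-insulation = ln(127.9/57.9)/(2π×0.000592×1) = 213.1 K/W
R_outer film = 1/(h_o·2πr_oL) = 1/(26.8×2π×0.1279×1) = 0.04643 K/W
R_total = 302.3 K/W
Q = ΔT/R_total = 212/302.3

q′ ≈ 0.701 W/m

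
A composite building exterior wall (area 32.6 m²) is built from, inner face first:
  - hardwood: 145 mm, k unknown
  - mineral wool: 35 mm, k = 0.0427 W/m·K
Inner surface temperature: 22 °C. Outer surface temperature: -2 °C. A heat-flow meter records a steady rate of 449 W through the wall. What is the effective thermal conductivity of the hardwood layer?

k ≈ 0.157 W/(m·K)

Using the resistance-network approach (series):
R_mineral wool = L/(kA) = 0.035/(0.0427×32.6) = 0.02514 K/W
Sum of known resistances R_other = 0.02514 K/W
Total R = ΔT/Q = 24/449 = 0.05345 K/W
R_hardwood = R_total − R_other = 0.02831 K/W
k = L/(R·A) = 0.145/(0.02831×32.6)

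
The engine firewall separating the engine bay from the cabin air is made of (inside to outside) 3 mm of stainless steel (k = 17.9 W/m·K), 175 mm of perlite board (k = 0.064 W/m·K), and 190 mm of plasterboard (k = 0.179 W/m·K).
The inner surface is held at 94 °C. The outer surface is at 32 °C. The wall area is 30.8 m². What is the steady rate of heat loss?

Q ≈ 503 W

Series thermal resistances:
R_stainless steel = L/(kA) = 0.003/(17.9×30.8) = 5.441×10^-6 K/W
R_perlite board = L/(kA) = 0.175/(0.064×30.8) = 0.08878 K/W
R_plasterboard = L/(kA) = 0.19/(0.179×30.8) = 0.03446 K/W
R_total = 0.1232 K/W
Q = ΔT / R_total = 62 / 0.1232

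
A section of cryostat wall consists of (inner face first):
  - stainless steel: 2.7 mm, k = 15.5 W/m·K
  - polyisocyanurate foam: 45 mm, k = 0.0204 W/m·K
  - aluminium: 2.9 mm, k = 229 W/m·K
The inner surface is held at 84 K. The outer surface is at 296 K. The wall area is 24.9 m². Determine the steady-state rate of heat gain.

Model the wall as resistances in series:
R_stainless steel = L/(kA) = 0.0027/(15.5×24.9) = 6.996×10^-6 K/W
R_polyisocyanurate foam = L/(kA) = 0.045/(0.0204×24.9) = 0.08859 K/W
R_aluminium = L/(kA) = 0.0029/(229×24.9) = 5.086×10^-7 K/W
R_total = 0.0886 K/W
Q = ΔT / R_total = 212 / 0.0886

Q ≈ 2390 W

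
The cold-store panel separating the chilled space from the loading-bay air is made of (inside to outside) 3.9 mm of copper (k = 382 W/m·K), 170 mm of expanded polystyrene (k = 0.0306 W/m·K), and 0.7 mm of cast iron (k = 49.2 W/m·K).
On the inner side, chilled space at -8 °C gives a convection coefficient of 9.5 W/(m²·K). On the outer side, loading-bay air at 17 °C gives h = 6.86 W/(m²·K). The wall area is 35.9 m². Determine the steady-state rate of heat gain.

Q ≈ 155 W

Treating each layer as a thermal resistance in series:
R_inner film = 1/(h_i·A) = 1/(9.5×35.9) = 0.002932 K/W
R_copper = L/(kA) = 0.0039/(382×35.9) = 2.844×10^-7 K/W
R_expanded polystyrene = L/(kA) = 0.17/(0.0306×35.9) = 0.1548 K/W
R_cast iron = L/(kA) = 0.0007/(49.2×35.9) = 3.963×10^-7 K/W
R_outer film = 1/(h_o·A) = 1/(6.86×35.9) = 0.004061 K/W
R_total = 0.1617 K/W
Q = ΔT / R_total = 25 / 0.1617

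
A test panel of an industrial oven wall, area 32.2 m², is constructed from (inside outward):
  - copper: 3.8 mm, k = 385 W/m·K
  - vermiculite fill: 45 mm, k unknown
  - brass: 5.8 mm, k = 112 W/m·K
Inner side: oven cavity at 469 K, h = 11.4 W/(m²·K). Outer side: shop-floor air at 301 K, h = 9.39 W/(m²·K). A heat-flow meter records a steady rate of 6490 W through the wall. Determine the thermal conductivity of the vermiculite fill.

Thermal resistances in series:
R_inner film = 1/(h_i·A) = 1/(11.4×32.2) = 0.002724 K/W
R_copper = L/(kA) = 0.0038/(385×32.2) = 3.065×10^-7 K/W
R_brass = L/(kA) = 0.0058/(112×32.2) = 1.608×10^-6 K/W
R_outer film = 1/(h_o·A) = 1/(9.39×32.2) = 0.003307 K/W
Sum of known resistances R_other = 0.006033 K/W
Total R = ΔT/Q = 168/6490 = 0.02589 K/W
R_vermiculite fill = R_total − R_other = 0.01985 K/W
k = L/(R·A) = 0.045/(0.01985×32.2)

k ≈ 0.0704 W/(m·K)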